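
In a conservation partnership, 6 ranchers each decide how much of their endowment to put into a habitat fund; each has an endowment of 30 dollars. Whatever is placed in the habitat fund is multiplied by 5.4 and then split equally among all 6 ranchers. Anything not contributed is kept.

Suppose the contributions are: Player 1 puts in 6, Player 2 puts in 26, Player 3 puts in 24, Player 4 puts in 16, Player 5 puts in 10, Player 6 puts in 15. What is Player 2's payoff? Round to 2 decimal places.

Total contributed: 6 + 26 + 24 + 16 + 10 + 15 = 97.
Each receives 5.4 × 97 / 6 = 87.30 from the habitat fund.
Player 2 keeps 30 − 26 = 4, so Player 2's payoff is 4 + 87.30 = 91.30.

91.30 dollars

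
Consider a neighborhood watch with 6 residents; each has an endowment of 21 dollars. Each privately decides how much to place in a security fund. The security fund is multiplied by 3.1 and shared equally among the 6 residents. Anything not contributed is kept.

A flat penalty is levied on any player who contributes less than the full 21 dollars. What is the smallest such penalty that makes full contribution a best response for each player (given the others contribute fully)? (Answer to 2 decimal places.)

Given the others contribute fully, the best deviation is to contribute 0 (any partial contribution still incurs the fine and gives up units whose private return 0.5167 is below 1).
Deviating from 21 to 0 saves 21 dollars but forfeits the deviator's share of the drop in the security fund: 3.1/6 × 21 = 10.85.
So the deviation gain is 21 − 10.85 = 10.15, and the fine must be at least 10.15 dollars to wipe it out.

10.15 dollars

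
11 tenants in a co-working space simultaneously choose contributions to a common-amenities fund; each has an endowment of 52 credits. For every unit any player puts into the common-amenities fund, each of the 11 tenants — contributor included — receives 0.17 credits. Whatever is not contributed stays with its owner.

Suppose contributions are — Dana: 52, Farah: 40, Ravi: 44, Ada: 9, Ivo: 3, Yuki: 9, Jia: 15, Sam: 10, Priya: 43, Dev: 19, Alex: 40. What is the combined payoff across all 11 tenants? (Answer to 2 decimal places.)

Total contributed: 52 + 40 + 44 + 9 + 3 + 9 + 15 + 10 + 43 + 19 + 40 = 284; total kept: 11 × 52 − 284 = 288.
The common-amenities fund pays out 0.17 × 11 × 284 = 531.08 in aggregate.
Group total = 288 + 531.08 = 819.08.

819.08 credits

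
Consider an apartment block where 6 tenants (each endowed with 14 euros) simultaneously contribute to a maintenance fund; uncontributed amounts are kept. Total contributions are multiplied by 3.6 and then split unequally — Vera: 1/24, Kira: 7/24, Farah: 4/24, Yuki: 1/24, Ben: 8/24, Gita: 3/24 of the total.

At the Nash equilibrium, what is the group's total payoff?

156.80 euros

A player with share s gets back 3.6·s per unit contributed, so full contribution is dominant for anyone with s > 1/3.6 = 0.2778 and zero contribution is dominant for anyone below.
The shares above 0.2778 belong to Kira and Ben, contributing 14 each; the remaining 4 contribute 0. Total contributed: 28.
The maintenance fund pays out 3.6 × 28 = 100.80 in total (split across the unequal shares, but the aggregate is all that matters for the group sum).
The 4 free-riders keep 14 each, adding 56. Group total = 56 + 100.80 = 156.80.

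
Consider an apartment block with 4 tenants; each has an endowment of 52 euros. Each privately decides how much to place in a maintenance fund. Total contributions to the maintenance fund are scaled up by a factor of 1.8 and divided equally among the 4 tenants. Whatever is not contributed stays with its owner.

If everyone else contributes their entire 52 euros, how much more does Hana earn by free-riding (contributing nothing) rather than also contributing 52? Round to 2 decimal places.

28.60 euros

Switching from a contribution of 52 to 0 lets Hana keep an extra 52 euros, but lowers the maintenance fund by 52, which costs Hana their own share of that drop: 1.8/4 × 52 = 23.40.
Net gain = 52 − 23.40 = 28.60. The private return per contributed unit (0.4500) is below 1, so free-riding is indeed the best response regardless of what the others do.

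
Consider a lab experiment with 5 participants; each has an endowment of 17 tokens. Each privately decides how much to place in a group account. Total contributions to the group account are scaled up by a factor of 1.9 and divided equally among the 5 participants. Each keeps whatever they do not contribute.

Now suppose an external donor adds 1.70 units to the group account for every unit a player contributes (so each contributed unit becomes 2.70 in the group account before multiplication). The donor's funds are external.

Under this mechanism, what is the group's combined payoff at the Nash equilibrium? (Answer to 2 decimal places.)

436.05 tokens

Under the mechanism each unit contributed yields 1.9 × 2.70 / 5 = 1.0260 back to its contributor per unit of net cost, which exceeds 1, making full contribution the dominant choice for everyone.
So the Nash equilibrium is full contribution by all 5; the group earns 1.9 × 2.70 × 85 = 436.05.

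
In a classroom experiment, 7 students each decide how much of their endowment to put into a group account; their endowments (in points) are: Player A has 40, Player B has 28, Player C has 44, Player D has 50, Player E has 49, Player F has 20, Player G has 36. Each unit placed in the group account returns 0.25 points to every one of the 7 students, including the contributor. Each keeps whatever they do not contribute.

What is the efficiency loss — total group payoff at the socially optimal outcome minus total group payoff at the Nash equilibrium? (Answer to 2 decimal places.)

The private return per contributed unit is 0.25 < 1 for everyone, so the Nash equilibrium is zero contribution and the group total is Σ E_j = 40 + 28 + 44 + 50 + 49 + 20 + 36 = 267.
Each contributed unit returns 1.750 to the group, so the social optimum is full contribution by everyone: group total = 1.750 × 267 = 467.25.
Efficiency loss = (1.750 − 1) × 267 = 200.25.

200.25 points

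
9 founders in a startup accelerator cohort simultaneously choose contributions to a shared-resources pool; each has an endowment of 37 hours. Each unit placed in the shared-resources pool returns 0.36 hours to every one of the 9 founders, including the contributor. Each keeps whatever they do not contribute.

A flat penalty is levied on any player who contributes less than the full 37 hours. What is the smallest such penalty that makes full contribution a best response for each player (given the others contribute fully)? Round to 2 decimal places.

23.68 hours

Given the others contribute fully, the best deviation is to contribute 0 (any partial contribution still incurs the fine and gives up units whose private return 0.36 is below 1).
Deviating from 37 to 0 saves 37 hours but forfeits the deviator's share of the drop in the shared-resources pool: 0.36 × 37 = 13.32.
So the deviation gain is 37 − 13.32 = 23.68, and the fine must be at least 23.68 hours to wipe it out.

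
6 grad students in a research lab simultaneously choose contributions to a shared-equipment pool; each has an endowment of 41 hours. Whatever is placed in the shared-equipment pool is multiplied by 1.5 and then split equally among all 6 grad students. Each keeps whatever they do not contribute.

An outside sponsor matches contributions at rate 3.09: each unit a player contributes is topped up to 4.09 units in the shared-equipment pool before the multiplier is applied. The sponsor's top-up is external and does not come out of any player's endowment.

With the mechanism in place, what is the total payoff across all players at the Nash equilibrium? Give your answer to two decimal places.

Under the mechanism each unit contributed yields 1.5 × 4.09 / 6 = 1.0225 back to its contributor per unit of net cost, which exceeds 1, making full contribution the dominant choice for everyone.
At the Nash equilibrium everyone contributes 41. Group total payoff = 1.5 × 4.09 × 246 = 1509.21.

1509.21 hours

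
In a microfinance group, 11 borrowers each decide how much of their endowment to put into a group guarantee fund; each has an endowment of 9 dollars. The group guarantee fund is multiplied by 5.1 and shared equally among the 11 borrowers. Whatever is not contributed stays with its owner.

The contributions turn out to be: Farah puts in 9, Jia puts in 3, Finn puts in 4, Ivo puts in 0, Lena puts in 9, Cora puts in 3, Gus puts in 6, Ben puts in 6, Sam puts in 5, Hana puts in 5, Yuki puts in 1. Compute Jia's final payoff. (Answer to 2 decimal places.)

Total contributed: 9 + 3 + 4 + 0 + 9 + 3 + 6 + 6 + 5 + 5 + 1 = 51.
Each receives 5.1 × 51 / 11 = 23.65 from the group guarantee fund.
Jia keeps 9 − 3 = 6, so Jia's payoff is 6 + 23.65 = 29.65.

29.65 dollars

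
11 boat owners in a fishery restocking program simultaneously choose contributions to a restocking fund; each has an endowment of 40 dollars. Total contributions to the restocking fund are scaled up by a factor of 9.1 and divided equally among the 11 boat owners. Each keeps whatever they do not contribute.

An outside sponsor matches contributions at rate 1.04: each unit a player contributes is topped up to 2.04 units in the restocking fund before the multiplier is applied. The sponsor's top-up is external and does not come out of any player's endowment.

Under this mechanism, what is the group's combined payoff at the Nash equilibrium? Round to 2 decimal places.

With the mechanism, a contributed unit returns 9.1 × 2.04 / 11 = 1.6876 per unit of net cost to the contributor — now above 1 — so contributing fully is weakly dominant for every player.
So the Nash equilibrium is full contribution by all 11; the group earns 9.1 × 2.04 × 440 = 8168.16.

8168.16 dollars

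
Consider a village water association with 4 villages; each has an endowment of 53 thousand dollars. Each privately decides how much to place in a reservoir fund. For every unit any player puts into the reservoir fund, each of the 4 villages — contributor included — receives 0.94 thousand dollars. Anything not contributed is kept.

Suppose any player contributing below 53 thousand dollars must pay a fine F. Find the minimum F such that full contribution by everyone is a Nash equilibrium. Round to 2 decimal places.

3.18 thousand dollars

Given the others contribute fully, the best deviation is to contribute 0 (any partial contribution still incurs the fine and gives up units whose private return 0.94 is below 1).
Deviating from 53 to 0 saves 53 thousand dollars but forfeits the deviator's share of the drop in the reservoir fund: 0.94 × 53 = 49.82.
So the deviation gain is 53 − 49.82 = 3.18, and the fine must be at least 3.18 thousand dollars to wipe it out.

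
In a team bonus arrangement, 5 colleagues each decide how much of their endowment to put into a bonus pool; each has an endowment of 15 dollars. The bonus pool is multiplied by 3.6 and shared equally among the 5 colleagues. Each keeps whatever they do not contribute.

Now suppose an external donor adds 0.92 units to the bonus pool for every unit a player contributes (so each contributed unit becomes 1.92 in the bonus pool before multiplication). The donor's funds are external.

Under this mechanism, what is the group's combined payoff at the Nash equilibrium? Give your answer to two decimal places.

The effective private return per unit is now 3.6 × 1.92 / 5 = 1.3824 > 1, so every player's dominant strategy flips to full contribution.
At the Nash equilibrium everyone contributes 15. Group total payoff = 3.6 × 1.92 × 75 = 518.40.

518.40 dollars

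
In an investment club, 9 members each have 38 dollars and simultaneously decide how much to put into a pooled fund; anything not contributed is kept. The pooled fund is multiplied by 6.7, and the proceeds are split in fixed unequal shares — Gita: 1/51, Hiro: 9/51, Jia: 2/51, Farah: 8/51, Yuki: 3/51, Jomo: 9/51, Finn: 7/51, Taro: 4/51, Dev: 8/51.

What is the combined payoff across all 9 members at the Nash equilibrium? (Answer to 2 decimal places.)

1208.40 dollars

Player j's private return per contributed unit is 6.7 × (j's share). Contributing is weakly dominant for j when that share is at least 1/6.7 = 0.1493, and contributing 0 is dominant otherwise.
Hiro, Farah, Jomo and Dev are above the threshold, contributing 38 each; the remaining 5 contribute 0. Total contributed: 152.
The pooled fund pays out 6.7 × 152 = 1018.40 in total (split across the unequal shares, but the aggregate is all that matters for the group sum).
The 5 free-riders keep 38 each, adding 190. Group total = 190 + 1018.40 = 1208.40.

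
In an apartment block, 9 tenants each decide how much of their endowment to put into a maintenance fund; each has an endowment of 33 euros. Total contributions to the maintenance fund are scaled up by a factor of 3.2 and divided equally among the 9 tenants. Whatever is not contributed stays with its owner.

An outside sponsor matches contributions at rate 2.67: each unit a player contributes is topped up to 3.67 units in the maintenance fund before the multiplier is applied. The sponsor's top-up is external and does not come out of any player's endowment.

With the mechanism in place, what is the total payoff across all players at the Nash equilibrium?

Under the mechanism each unit contributed yields 3.2 × 3.67 / 9 = 1.3049 back to its contributor per unit of net cost, which exceeds 1, making full contribution the dominant choice for everyone.
At the Nash equilibrium everyone contributes 33. Group total payoff = 3.2 × 3.67 × 297 = 3487.97.

3487.97 euros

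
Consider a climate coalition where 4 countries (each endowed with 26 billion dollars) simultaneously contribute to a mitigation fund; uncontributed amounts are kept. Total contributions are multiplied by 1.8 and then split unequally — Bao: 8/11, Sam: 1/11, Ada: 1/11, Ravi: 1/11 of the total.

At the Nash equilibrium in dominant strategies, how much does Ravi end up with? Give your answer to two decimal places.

A player with share s gets back 1.8·s per unit contributed, so full contribution is dominant for anyone with s > 1/1.8 = 0.5556 and zero contribution is dominant for anyone below.
The only share above 0.5556 is Bao's 8/11, contributing 26; the remaining 3 contribute 0. Total contributed: 26.
Ravi keeps 26 and receives 1.8 × 26 × 1/11 = 4.25 from the mitigation fund, for a payoff of 30.25.

30.25 billion dollars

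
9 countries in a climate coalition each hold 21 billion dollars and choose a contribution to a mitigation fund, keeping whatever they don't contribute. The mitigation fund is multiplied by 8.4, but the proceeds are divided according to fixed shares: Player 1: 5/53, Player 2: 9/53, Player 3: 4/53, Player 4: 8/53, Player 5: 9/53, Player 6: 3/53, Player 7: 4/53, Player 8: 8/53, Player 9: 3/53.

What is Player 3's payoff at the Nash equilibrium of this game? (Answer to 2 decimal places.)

A player with share s gets back 8.4·s per unit contributed, so full contribution is dominant for anyone with s > 1/8.4 = 0.1190 and zero contribution is dominant for anyone below.
Player 2, Player 4, Player 5 and Player 8 are above the threshold, contributing 21 each; the remaining 5 contribute 0. Total contributed: 84.
Player 3 keeps 21 and receives 8.4 × 84 × 4/53 = 53.25 from the mitigation fund, for a payoff of 74.25.

74.25 billion dollars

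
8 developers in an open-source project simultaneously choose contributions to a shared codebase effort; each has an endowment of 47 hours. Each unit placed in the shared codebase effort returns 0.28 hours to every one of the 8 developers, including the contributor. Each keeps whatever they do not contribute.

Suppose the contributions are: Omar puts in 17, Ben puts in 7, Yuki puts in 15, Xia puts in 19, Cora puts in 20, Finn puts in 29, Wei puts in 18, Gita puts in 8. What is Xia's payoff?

Total contributed: 17 + 7 + 15 + 19 + 20 + 29 + 18 + 8 = 133.
Each receives 0.28 × 133 = 37.24 from the shared codebase effort.
Xia keeps 47 − 19 = 28, so Xia's payoff is 28 + 37.24 = 65.24.

65.24 hours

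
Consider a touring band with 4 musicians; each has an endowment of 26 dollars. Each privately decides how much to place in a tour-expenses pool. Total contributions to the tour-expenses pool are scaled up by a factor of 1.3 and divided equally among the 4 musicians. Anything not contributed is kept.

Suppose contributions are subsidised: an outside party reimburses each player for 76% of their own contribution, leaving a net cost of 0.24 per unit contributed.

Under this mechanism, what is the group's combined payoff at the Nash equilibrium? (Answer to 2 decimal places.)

214.24 dollars

The effective private return per unit is now (1.3/4) / 0.24 = 1.3542 > 1, so every player's dominant strategy flips to full contribution.
At the Nash equilibrium everyone contributes 26. Group total payoff = 4 × (26 × 0.76 + 1.3 × 26) = 214.24.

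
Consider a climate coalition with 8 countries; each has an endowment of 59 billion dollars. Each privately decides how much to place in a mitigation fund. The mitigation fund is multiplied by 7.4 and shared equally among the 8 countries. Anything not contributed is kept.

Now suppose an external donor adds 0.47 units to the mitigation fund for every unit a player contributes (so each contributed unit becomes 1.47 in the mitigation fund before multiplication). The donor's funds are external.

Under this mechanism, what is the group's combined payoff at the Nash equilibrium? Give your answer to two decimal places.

5134.42 billion dollars

Under the mechanism each unit contributed yields 7.4 × 1.47 / 8 = 1.3598 back to its contributor per unit of net cost, which exceeds 1, making full contribution the dominant choice for everyone.
At the Nash equilibrium everyone contributes 59. Group total payoff = 7.4 × 1.47 × 472 = 5134.42.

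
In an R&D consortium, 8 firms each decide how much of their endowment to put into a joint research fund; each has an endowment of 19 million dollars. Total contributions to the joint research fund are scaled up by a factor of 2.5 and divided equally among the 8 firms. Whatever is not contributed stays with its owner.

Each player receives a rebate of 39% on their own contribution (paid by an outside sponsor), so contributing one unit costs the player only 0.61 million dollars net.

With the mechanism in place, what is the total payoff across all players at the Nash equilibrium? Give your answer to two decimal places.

Even with the mechanism, each unit contributed returns only (2.5/8) / 0.61 = 0.5123 per unit of net cost, so contributing nothing is still dominant.
At the Nash equilibrium no one contributes; group total payoff = 8 × 19 = 152.

152.00 million dollars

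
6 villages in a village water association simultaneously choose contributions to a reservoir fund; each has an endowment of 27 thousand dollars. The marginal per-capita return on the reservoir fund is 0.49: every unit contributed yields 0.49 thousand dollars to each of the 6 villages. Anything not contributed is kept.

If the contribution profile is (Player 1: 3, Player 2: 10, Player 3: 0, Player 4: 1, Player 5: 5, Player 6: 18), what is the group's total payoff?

233.78 thousand dollars

Total contributed: 3 + 10 + 0 + 1 + 5 + 18 = 37; total kept: 6 × 27 − 37 = 125.
The reservoir fund pays out 0.49 × 6 × 37 = 108.78 in aggregate.
Group total = 125 + 108.78 = 233.78.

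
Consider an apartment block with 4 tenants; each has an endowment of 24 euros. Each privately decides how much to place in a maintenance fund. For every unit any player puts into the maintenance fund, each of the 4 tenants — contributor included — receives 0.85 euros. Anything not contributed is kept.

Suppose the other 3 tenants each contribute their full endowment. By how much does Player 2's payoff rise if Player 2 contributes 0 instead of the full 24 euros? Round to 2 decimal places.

Switching from a contribution of 24 to 0 lets Player 2 keep an extra 24 euros, but lowers the maintenance fund by 24, which costs Player 2 their own share of that drop: 0.85 × 24 = 20.40.
Net gain = 24 − 20.40 = 3.60. The private return per contributed unit (0.85) is below 1, so free-riding is indeed the best response regardless of what the others do.

3.60 euros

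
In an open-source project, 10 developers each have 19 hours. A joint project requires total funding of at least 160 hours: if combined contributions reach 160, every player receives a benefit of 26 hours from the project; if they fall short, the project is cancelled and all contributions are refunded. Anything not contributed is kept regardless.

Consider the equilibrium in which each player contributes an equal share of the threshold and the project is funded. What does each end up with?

Equal share of the threshold: 160/10 = 16.
At this profile no one gains by cutting their contribution: any cut drops the total below 160, the project is cancelled, contributions are refunded, and the deviator ends with 19, which is less than 19 − 16 + 26 = 29. Contributing more than 16 just wastes the excess. So contributing exactly 16 is a best response.
Each player's payoff: 19 − 16 + 26 = 29.

29 hours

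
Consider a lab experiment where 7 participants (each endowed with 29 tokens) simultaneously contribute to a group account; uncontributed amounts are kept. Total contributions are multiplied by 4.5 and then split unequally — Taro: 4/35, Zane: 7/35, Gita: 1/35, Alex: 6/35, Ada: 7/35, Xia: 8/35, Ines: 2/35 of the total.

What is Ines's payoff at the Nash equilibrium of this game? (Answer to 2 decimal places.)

For player j, contributing a unit is worthwhile iff 4.5 × (j's share) ≥ 1, i.e. iff j's share is at least 0.2222.
Only Xia (8/35) clears that bar, contributing 29; the remaining 6 contribute 0. Total contributed: 29.
Ines keeps 29 and receives 4.5 × 29 × 2/35 = 7.46 from the group account, for a payoff of 36.46.

36.46 tokens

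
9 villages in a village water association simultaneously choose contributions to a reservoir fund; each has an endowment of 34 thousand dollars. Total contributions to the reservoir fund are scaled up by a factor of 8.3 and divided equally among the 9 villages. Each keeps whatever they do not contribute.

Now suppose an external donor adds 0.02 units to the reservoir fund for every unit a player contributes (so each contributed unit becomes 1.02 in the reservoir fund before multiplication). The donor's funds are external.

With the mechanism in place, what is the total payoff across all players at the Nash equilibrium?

306.00 thousand dollars

The effective private return is 8.3 × 1.02 / 9 = 0.9407, which is still under 1, so the mechanism doesn't change anyone's dominant strategy: zero contribution.
At the Nash equilibrium no one contributes; group total payoff = 9 × 34 = 306.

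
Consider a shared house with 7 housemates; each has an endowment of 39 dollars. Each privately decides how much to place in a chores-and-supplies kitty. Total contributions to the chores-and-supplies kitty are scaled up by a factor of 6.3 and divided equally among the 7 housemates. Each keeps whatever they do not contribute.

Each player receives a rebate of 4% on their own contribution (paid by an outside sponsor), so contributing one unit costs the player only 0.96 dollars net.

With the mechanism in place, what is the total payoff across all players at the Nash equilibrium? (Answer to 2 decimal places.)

Even with the mechanism, each unit contributed returns only (6.3/7) / 0.96 = 0.9375 per unit of net cost, so contributing nothing is still dominant.
At the Nash equilibrium no one contributes; group total payoff = 7 × 39 = 273.

273.00 dollars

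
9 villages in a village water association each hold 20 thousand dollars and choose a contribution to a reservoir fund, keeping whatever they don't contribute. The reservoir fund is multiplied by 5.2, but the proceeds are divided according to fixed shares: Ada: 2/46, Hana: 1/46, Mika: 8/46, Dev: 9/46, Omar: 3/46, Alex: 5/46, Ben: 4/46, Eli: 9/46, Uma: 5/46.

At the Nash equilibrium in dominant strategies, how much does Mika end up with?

56.17 thousand dollars

Player j's private return per contributed unit is 5.2 × (j's share). Contributing is weakly dominant for j when that share is at least 1/5.2 = 0.1923, and contributing 0 is dominant otherwise.
The shares above 0.1923 belong to Dev and Eli, contributing 20 each; the remaining 7 contribute 0. Total contributed: 40.
Mika keeps 20 and receives 5.2 × 40 × 8/46 = 36.17 from the reservoir fund, for a payoff of 56.17.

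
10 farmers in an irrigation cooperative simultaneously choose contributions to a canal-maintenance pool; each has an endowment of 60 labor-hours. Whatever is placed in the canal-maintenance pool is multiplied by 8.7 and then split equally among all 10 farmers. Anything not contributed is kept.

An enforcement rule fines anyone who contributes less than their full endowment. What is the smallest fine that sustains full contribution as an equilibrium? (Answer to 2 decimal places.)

7.80 labor-hours

Given the others contribute fully, the best deviation is to contribute 0 (any partial contribution still incurs the fine and gives up units whose private return 0.8700 is below 1).
Deviating from 60 to 0 saves 60 labor-hours but forfeits the deviator's share of the drop in the canal-maintenance pool: 8.7/10 × 60 = 52.20.
So the deviation gain is 60 − 52.20 = 7.80, and the fine must be at least 7.80 labor-hours to wipe it out.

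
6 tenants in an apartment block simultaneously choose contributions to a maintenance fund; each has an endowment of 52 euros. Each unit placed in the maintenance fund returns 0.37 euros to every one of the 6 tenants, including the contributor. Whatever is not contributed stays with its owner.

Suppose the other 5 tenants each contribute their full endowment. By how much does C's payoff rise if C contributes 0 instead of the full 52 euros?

32.76 euros

Switching from a contribution of 52 to 0 lets C keep an extra 52 euros, but lowers the maintenance fund by 52, which costs C their own share of that drop: 0.37 × 52 = 19.24.
Net gain = 52 − 19.24 = 32.76. The private return per contributed unit (0.37) is below 1, so free-riding is indeed the best response regardless of what the others do.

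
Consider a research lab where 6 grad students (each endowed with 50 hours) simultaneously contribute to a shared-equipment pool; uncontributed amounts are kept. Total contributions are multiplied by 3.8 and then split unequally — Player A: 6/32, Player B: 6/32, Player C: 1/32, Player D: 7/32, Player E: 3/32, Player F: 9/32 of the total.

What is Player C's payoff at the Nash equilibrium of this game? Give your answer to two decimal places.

Player j's private return per contributed unit is 3.8 × (j's share). Contributing is weakly dominant for j when that share is at least 1/3.8 = 0.2632, and contributing 0 is dominant otherwise.
The only share above 0.2632 is Player F's 9/32, contributing 50; the remaining 5 contribute 0. Total contributed: 50.
Player C keeps 50 and receives 3.8 × 50 × 1/32 = 5.94 from the shared-equipment pool, for a payoff of 55.94.

55.94 hours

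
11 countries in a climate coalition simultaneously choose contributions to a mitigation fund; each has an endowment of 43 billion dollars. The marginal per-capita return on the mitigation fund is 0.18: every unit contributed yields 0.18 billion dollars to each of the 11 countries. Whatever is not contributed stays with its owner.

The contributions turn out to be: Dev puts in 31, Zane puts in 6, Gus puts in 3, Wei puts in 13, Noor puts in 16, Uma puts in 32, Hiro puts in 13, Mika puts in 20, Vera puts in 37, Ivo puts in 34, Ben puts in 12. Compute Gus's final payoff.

79.06 billion dollars

Total contributed: 31 + 6 + 3 + 13 + 16 + 32 + 13 + 20 + 37 + 34 + 12 = 217.
Each receives 0.18 × 217 = 39.06 from the mitigation fund.
Gus keeps 43 − 3 = 40, so Gus's payoff is 40 + 39.06 = 79.06.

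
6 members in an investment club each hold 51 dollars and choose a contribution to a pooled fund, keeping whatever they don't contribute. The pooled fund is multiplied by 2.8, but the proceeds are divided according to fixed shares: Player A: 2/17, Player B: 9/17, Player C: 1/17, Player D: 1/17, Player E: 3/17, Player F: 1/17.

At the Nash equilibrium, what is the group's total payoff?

For player j, contributing a unit is worthwhile iff 2.8 × (j's share) ≥ 1, i.e. iff j's share is at least 0.3571.
Player B alone (share 9/17) is above the threshold, contributing 51; the remaining 5 contribute 0. Total contributed: 51.
The pooled fund pays out 2.8 × 51 = 142.80 in total (split across the unequal shares, but the aggregate is all that matters for the group sum).
The 5 free-riders keep 51 each, adding 255. Group total = 255 + 142.80 = 397.80.

397.80 dollars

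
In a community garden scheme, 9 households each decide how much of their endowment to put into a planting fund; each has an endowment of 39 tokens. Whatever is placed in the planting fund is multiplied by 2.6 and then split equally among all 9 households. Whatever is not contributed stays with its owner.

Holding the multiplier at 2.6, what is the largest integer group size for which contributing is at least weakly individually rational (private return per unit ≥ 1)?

2

Private return per unit is 2.6/(group size), which is ≥ 1 whenever the group size is ≤ 2.6.
The largest such integer is 2.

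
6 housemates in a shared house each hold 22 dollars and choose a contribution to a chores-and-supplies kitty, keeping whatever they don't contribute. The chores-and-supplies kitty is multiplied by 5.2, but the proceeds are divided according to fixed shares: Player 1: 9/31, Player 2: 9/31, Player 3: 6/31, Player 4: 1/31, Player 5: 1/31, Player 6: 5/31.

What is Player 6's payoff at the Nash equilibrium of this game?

77.35 dollars

Player j's private return per contributed unit is 5.2 × (j's share). Contributing is weakly dominant for j when that share is at least 1/5.2 = 0.1923, and contributing 0 is dominant otherwise.
Player 1, Player 2 and Player 3 clear that bar, contributing 22 each; the remaining 3 contribute 0. Total contributed: 66.
Player 6 keeps 22 and receives 5.2 × 66 × 5/31 = 55.35 from the chores-and-supplies kitty, for a payoff of 77.35.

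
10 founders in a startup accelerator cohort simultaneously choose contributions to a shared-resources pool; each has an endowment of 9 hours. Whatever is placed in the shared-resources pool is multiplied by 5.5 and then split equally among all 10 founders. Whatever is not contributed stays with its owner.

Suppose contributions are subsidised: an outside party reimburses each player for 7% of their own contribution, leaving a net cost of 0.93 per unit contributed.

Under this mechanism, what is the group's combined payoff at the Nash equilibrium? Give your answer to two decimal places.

90.00 hours

With the mechanism, a contributed unit returns (5.5/10) / 0.93 = 0.5914 per unit of net cost — still below 1 — so contributing 0 remains dominant for every player.
At the Nash equilibrium no one contributes; group total payoff = 10 × 9 = 90.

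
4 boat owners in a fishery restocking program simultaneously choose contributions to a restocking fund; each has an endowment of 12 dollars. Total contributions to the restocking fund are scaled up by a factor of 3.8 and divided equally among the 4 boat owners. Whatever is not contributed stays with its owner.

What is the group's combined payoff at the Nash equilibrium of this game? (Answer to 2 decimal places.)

48.00 dollars

Each contributed unit returns 3.8/4 = 0.9500 to its contributor — below 1 — so contributing 0 is dominant for every player. At the Nash equilibrium everyone keeps their 12, and the group total is 4 × 12 = 48.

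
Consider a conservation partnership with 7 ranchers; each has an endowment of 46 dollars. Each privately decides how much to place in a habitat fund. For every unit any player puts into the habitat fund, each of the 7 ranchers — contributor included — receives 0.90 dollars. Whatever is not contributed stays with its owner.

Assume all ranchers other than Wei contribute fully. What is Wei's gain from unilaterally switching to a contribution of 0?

Switching from a contribution of 46 to 0 lets Wei keep an extra 46 dollars, but lowers the habitat fund by 46, which costs Wei their own share of that drop: 0.90 × 46 = 41.40.
Net gain = 46 − 41.40 = 4.60. The private return per contributed unit (0.90) is below 1, so free-riding is indeed the best response regardless of what the others do.

4.60 dollars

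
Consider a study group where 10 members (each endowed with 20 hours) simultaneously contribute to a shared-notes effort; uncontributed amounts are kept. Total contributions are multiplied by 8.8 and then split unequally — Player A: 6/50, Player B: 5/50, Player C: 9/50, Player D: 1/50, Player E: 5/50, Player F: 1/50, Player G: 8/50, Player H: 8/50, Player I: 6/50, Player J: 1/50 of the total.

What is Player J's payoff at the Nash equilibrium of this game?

37.60 hours

A player with share s gets back 8.8·s per unit contributed, so full contribution is dominant for anyone with s > 1/8.8 = 0.1136 and zero contribution is dominant for anyone below.
Player A, Player C, Player G, Player H and Player I are above the threshold, contributing 20 each; the remaining 5 contribute 0. Total contributed: 100.
Player J keeps 20 and receives 8.8 × 100 × 1/50 = 17.60 from the shared-notes effort, for a payoff of 37.60.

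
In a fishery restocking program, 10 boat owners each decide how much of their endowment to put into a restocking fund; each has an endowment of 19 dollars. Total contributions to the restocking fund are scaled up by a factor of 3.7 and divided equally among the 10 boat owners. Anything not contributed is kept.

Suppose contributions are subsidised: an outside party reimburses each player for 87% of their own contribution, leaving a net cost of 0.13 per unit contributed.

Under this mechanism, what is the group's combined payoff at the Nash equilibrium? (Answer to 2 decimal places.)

Under the mechanism each unit contributed yields (3.7/10) / 0.13 = 2.8462 back to its contributor per unit of net cost, which exceeds 1, making full contribution the dominant choice for everyone.
So the Nash equilibrium is full contribution by all 10; the group earns 10 × (19 × 0.87 + 3.7 × 19) = 868.30.

868.30 dollars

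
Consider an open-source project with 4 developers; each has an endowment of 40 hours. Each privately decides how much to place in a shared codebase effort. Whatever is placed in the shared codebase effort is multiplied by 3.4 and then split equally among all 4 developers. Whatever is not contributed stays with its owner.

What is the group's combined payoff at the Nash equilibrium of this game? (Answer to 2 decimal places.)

Each contributed unit returns 3.4/4 = 0.8500 to its contributor — below 1 — so contributing 0 is dominant for every player. At the Nash equilibrium everyone keeps their 40, and the group total is 4 × 40 = 160.

160.00 hours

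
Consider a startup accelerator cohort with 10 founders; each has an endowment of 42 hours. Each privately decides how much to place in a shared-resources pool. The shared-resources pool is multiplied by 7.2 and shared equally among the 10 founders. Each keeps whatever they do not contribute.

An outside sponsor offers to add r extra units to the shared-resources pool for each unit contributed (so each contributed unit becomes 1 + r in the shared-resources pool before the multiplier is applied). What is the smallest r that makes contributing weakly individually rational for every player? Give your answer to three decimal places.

0.389

With matching at rate r, one contributed unit becomes (1 + r) in the shared-resources pool and returns 7.2 × (1 + r) / 10 to the contributor.
Setting this equal to 1: 1 + r = 10/7.2 = 1.3889.
So the minimum matching rate is r = 1.3889 − 1 = 0.389.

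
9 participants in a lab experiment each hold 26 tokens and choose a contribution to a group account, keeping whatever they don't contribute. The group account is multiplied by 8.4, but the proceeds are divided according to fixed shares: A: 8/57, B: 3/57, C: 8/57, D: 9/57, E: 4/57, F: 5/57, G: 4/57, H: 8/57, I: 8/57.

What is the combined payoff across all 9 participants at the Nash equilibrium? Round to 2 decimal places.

1196.00 tokens

Each unit j contributes comes back to j as 8.4 × (j's share), so j prefers to contribute only if that share exceeds 1/8.4 = 0.1190; otherwise keeping the unit dominates.
A, C, D, H and I are above the threshold, contributing 26 each; the remaining 4 contribute 0. Total contributed: 130.
The group account pays out 8.4 × 130 = 1092.00 in total (split across the unequal shares, but the aggregate is all that matters for the group sum).
The 4 free-riders keep 26 each, adding 104. Group total = 104 + 1092.00 = 1196.00.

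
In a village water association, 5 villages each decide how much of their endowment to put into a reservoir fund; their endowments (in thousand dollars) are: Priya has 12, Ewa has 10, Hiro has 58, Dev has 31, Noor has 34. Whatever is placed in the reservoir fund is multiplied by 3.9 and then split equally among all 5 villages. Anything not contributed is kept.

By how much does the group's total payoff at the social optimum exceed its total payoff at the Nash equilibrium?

420.50 thousand dollars

The private return per contributed unit is 3.9/5 = 0.7800 < 1 for every player regardless of endowment, so the Nash equilibrium is zero contribution and the group total is Σ E_j = 12 + 10 + 58 + 31 + 34 = 145.
Each contributed unit returns 3.900 to the group, so the social optimum is full contribution by everyone: group total = 3.900 × 145 = 565.50.
Efficiency loss = (3.900 − 1) × 145 = 420.50.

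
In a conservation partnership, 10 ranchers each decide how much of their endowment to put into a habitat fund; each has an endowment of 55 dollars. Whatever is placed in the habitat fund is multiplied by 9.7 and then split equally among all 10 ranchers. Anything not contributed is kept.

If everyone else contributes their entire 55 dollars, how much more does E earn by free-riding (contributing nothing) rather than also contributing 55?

Switching from a contribution of 55 to 0 lets E keep an extra 55 dollars, but lowers the habitat fund by 55, which costs E their own share of that drop: 9.7/10 × 55 = 53.35.
Net gain = 55 − 53.35 = 1.65. The private return per contributed unit (0.9700) is below 1, so free-riding is indeed the best response regardless of what the others do.

1.65 dollars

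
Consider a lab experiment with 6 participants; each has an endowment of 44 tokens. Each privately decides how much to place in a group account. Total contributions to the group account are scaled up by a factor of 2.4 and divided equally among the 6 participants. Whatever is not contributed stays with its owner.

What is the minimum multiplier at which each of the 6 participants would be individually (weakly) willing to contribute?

A contributed unit returns (multiplier)/6 to its contributor.
This reaches 1 exactly when the multiplier is 6.

6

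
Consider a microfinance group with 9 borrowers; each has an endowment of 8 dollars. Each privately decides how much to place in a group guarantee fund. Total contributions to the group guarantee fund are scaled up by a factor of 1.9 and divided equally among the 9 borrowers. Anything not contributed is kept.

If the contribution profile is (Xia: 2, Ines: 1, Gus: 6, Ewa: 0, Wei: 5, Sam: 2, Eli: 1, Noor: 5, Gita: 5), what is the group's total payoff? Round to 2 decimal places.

Total contributed: 2 + 1 + 6 + 0 + 5 + 2 + 1 + 5 + 5 = 27; total kept: 9 × 8 − 27 = 45.
The group guarantee fund pays out 1.9 × 27 = 51.30 in aggregate.
Group total = 45 + 51.30 = 96.30.

96.30 dollars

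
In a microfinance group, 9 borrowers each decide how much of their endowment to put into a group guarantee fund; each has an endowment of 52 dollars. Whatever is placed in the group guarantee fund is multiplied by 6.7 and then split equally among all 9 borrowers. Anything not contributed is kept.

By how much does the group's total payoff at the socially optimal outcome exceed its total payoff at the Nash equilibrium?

2667.60 dollars

Each contributed unit returns 6.7/9 = 0.7444 to its contributor — below 1 — so contributing 0 is dominant for every player. At the Nash equilibrium everyone keeps their 52, and the group total is 9 × 52 = 468.
Each contributed unit returns 6.700 to the group as a whole (0.7444 to each of 9 players), which exceeds 1, so the social optimum is full contribution: group total = 6.700 × 468 = 3135.60.
Efficiency loss = 3135.60 − 468 = 2667.60.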